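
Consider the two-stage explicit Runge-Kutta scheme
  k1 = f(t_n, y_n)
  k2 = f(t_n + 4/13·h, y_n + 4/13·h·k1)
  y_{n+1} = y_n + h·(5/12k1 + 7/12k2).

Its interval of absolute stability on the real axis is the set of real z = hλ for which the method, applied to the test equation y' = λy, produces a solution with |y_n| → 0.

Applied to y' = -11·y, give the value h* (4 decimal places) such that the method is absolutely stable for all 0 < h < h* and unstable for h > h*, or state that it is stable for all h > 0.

(-5.5714,0); λ=-11 ⇒ h* = (39/7)/11 = 0.5065.

Test eqn y'=λy, z=hλ:
  k1=λy_n ⇒ h·k1=z·y_n;  k2=λ(1+4/13z)y_n ⇒ h·k2=z(1+4/13z)y_n
  y_{n+1}/y_n = 1 + 5/12z + 7/12z(1+4/13z) = 1 + z + 7/39z²
  ⇒ R(z) = 1 + z + 7/39z².

Boundary: |R(x)|=1, x<0.
x=-0.36: |R|=0.6633
R=1: x+7/39x²=0 ⇒ x=−39/7=-5.5714; min R=1−1/(4·7/39)=-0.3929>−1
Confirm numerically:
  x=-4.658: |R|=0.23633 <1
  x=-3.763: |R|=0.22143 <1
  x=-2.607: |R|=0.38712 <1
  x=-6.100: |R|=1.57872 >1
  x=-6.001: |R|=1.46269 >1
  x=-5.971: |R|=1.42823 >1
Stable set (-5.5714, 0).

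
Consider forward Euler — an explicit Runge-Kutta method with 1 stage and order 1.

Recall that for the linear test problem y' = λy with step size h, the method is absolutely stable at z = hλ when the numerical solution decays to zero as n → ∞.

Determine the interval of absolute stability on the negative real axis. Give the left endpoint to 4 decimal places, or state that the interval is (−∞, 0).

On y'=λy, z=hλ:
  order 1, 1-stage ⇒ R(z)=1+z
  (e.g. R(-1.52)=-0.52000, |R|=0.52000)

Find x<0 with |R(x)|<1.
x=-1.52: |R|=0.5200
|R(-1.75)|=0.7500 |R(-1.6)|=0.6000 |R(-1.06)|=0.0600
Bisect:
  x_lo=-2.6714 |R|=1.6714  x_hi=-0.2653 |R|=0.7347
  mid=-1.46831 |R|=0.46831 →hi
  mid=-2.06984 |R|=1.06984 →lo
  mid=-1.76908 |R|=0.76908 →hi
  mid=-1.91946 |R|=0.91946 →hi
  mid=-1.99465 |R|=0.99465 →hi
  mid=-2.03225 |R|=1.03225 →lo
  mid=-2.01345 |R|=1.01345 →lo
  mid=-2.00405 |R|=1.00405 →lo
  ...
  [-2.00009,-1.99994] ⇒ x*=-2.0000
Stable set (-2.0000, 0).

z∈(-2.0000,0).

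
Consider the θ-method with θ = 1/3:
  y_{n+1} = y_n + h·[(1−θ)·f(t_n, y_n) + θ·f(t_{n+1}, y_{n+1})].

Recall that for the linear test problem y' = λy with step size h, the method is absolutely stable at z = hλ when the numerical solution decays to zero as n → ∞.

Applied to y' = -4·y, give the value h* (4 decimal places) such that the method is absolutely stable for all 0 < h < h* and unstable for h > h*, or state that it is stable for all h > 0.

(-6.0000,0); λ=-4 ⇒ h* = (6)/4 = 1.5000.

Set f=λy, z=hλ:
  y_{n+1} = y_n + z·[2/3·y_n + 1/3·y_{n+1}] ⇒ (1 − 1/3z)y_{n+1} = (1 + 2/3z)y_n
  R(z) = (1 + 2/3z)/(1 − 1/3z).

Need |R(x)|<1, x<0.
x=-0.34: |R|=0.6946
R=−1: 1+2/3x = −1+1/3x ⇒ -1/3x=2 ⇒ x=2/(-1/3)=-6.0000
Confirm numerically:
  x=-5.458: |R|=0.93592 <1
  x=-4.731: |R|=0.83586 <1
  x=-3.835: |R|=0.68325 <1
  x=-3.563: |R|=0.62868 <1
  x=-6.510: |R|=1.05363 >1
  x=-6.479: |R|=1.05053 >1
Interval (-6.0000, 0).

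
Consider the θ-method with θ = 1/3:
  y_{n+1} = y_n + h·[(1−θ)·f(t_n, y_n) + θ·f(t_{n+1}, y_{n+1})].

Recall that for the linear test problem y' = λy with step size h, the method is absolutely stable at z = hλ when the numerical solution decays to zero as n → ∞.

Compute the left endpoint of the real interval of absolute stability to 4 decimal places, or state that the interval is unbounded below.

z* = -6.0000.

Test eqn y'=λy, z=hλ:
  y_{n+1} = y_n + z·[2/3·y_n + 1/3·y_{n+1}] ⇒ (1 − 1/3z)y_{n+1} = (1 + 2/3z)y_n
  R(z) = (1 + 2/3z)/(1 − 1/3z).

Find x<0 with |R(x)|<1.
x=-1: |R|=0.2500
R=−1: 1+2/3x = −1+1/3x ⇒ -1/3x=2 ⇒ x=2/(-1/3)=-6.0000
Confirm numerically:
  x=-4.856: |R|=0.85438 <1
  x=-3.897: |R|=0.69508 <1
  x=-3.583: |R|=0.63284 <1
  x=-6.563: |R|=1.05887 >1
  x=-6.481: |R|=1.05073 >1
Stable set (-6.0000, 0).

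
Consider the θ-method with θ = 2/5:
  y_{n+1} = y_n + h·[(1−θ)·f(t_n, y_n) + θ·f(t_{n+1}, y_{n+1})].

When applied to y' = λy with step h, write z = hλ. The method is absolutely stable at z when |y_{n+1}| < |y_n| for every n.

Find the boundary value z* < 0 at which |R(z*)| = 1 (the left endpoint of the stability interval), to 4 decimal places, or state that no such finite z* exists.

With y'=λy (z=hλ):
  y_{n+1} = y_n + z·[3/5·y_n + 2/5·y_{n+1}] ⇒ (1 − 2/5z)y_{n+1} = (1 + 3/5z)y_n
  so R(z) = (1 + 3/5z)/(1 − 2/5z).

Boundary: |R(x)|=1, x<0.
x=-1.54: |R|=0.0470
R=−1: 1+3/5x = −1+2/5x ⇒ -1/5x=2 ⇒ x=2/(-1/5)=-10.0000
Confirm numerically:
  x=-8.993: |R|=0.95619 <1
  x=-6.862: |R|=0.83241 <1
  x=-6.057: |R|=0.76960 <1
  x=-10.533: |R|=1.02045 >1
  x=-10.391: |R|=1.01517 >1
  x=-10.368: |R|=1.01430 >1
Stable set (-10.0000, 0).

z* = -10.0000.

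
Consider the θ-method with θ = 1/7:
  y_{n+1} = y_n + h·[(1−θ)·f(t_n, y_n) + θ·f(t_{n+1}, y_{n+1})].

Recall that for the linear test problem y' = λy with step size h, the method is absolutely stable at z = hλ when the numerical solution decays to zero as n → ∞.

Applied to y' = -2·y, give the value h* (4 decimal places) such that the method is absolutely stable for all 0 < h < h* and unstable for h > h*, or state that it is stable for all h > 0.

(-2.8000,0); λ=-2 ⇒ h* = (14/5)/2 = 1.4000.

With y'=λy (z=hλ):
  y_{n+1} = y_n + z·[6/7·y_n + 1/7·y_{n+1}] ⇒ (1 − 1/7z)y_{n+1} = (1 + 6/7z)y_n
  Hence R(z) = (1 + 6/7z)/(1 − 1/7z).

Find x<0 with |R(x)|<1.
x=-1.74: |R|=0.3936
R=−1: 1+6/7x = −1+1/7x ⇒ -5/7x=2 ⇒ x=2/(-5/7)=-2.8000
Confirm numerically:
  x=-2.566: |R|=0.87769 <1
  x=-2.235: |R|=0.69410 <1
  x=-2.165: |R|=0.65357 <1
  x=-1.643: |R|=0.33067 <1
  x=-3.040: |R|=1.11952 >1
  x=-3.038: |R|=1.11855 >1
Stable set (-2.8000, 0).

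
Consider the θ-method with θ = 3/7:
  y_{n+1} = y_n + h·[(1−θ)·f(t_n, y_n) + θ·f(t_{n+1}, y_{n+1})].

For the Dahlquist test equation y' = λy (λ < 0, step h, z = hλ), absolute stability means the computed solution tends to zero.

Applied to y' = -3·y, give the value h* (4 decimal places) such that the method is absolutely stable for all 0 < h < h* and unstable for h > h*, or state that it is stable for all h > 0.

(-14.0000,0); λ=-3 ⇒ h* = (14)/3 = 4.6667.

With y'=λy (z=hλ):
  y_{n+1} = y_n + z·[4/7·y_n + 3/7·y_{n+1}] ⇒ (1 − 3/7z)y_{n+1} = (1 + 4/7z)y_n
  so R(z) = (1 + 4/7z)/(1 − 3/7z).

Need |R(x)|<1, x<0.
x=-0.5: |R|=0.5882
R=−1: 1+4/7x = −1+3/7x ⇒ -1/7x=2 ⇒ x=2/(-1/7)=-14.0000
Confirm numerically:
  x=-12.499: |R|=0.96627 <1
  x=-7.966: |R|=0.80471 <1
  x=-6.612: |R|=0.72470 <1
  x=-14.504: |R|=1.00998 >1
  x=-14.426: |R|=1.00847 >1
So |R|<1 on (-14.0000, 0).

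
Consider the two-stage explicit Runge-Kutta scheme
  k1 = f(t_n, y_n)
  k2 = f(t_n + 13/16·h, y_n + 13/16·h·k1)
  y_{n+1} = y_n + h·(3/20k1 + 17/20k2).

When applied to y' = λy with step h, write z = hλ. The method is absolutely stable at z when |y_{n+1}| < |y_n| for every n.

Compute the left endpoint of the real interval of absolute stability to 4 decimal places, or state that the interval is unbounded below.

On y'=λy, z=hλ:
  k1=λy_n ⇒ h·k1=z·y_n;  k2=λ(1+13/16z)y_n ⇒ h·k2=z(1+13/16z)y_n
  y_{n+1}/y_n = 1 + 3/20z + 17/20z(1+13/16z) = 1 + z + 221/320z²
  Hence R(z) = 1 + z + 221/320z².

Solve |R(x)|<1 on ℝ⁻.
x=-1.32: |R|=0.8833
R=1: x+221/320x²=0 ⇒ x=−320/221=-1.4480; min R=1−1/(4·221/320)=0.6380>−1
Confirm numerically:
  x=-1.392: |R|=0.94620 <1
  x=-1.313: |R|=0.87762 <1
  x=-1.238: |R|=0.82048 <1
  x=-1.015: |R|=0.69650 <1
  x=-2.029: |R|=1.81419 >1
  x=-1.999: |R|=1.76074 >1
Interval (-1.4480, 0).

z* = -1.4480.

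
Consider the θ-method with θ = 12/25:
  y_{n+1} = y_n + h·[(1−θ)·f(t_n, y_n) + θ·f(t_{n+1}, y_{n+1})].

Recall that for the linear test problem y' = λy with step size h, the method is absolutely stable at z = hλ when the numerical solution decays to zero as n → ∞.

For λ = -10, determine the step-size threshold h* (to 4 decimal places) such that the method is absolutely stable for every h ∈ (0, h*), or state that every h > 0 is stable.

Test eqn y'=λy, z=hλ:
  y_{n+1} = y_n + z·[13/25·y_n + 12/25·y_{n+1}] ⇒ (1 − 12/25z)y_{n+1} = (1 + 13/25z)y_n
  ⇒ R(z) = (1 + 13/25z)/(1 − 12/25z).

Boundary: |R(x)|=1, x<0.
x=-1.78: |R|=0.0401
R=−1: 1+13/25x = −1+12/25x ⇒ -1/25x=2 ⇒ x=2/(-1/25)=-50.0000
Confirm numerically:
  x=-49.144: |R|=0.99861 <1
  x=-35.292: |R|=0.96721 <1
  x=-33.949: |R|=0.96288 <1
  x=-32.744: |R|=0.95871 <1
  x=-50.508: |R|=1.00080 >1
  x=-50.435: |R|=1.00069 >1
  x=-50.390: |R|=1.00062 >1
So |R|<1 on (-50.0000, 0).

(-50.0000,0); λ=-10 ⇒ h* = (50)/10 = 5.0000.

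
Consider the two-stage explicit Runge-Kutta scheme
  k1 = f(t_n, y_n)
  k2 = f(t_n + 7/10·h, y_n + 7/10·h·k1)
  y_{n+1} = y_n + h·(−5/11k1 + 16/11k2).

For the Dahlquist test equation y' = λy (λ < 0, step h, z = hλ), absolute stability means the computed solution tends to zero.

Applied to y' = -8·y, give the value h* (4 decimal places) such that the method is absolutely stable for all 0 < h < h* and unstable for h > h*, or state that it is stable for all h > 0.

Set f=λy, z=hλ:
  k1=λy_n ⇒ h·k1=z·y_n;  k2=λ(1+7/10z)y_n ⇒ h·k2=z(1+7/10z)y_n
  y_{n+1}/y_n = 1 − 5/11z + 16/11z(1+7/10z) = 1 + z + 56/55z²
  R(z) = 1 + z + 56/55z².

Solve |R(x)|<1 on ℝ⁻.
x=-1.67: |R|=2.1696
R=1: x+56/55x²=0 ⇒ x=−55/56=-0.9821; min R=1−1/(4·56/55)=0.7545>−1
Confirm numerically:
  x=-0.954: |R|=0.97266 <1
  x=-0.656: |R|=0.78216 <1
  x=-0.589: |R|=0.76423 <1
  x=-0.528: |R|=0.75585 <1
  x=-1.567: |R|=1.93313 >1
  x=-1.221: |R|=1.29695 >1
So |R|<1 on (-0.9821, 0).

(-0.9821,0); λ=-8 ⇒ h* = (55/56)/8 = 0.1228.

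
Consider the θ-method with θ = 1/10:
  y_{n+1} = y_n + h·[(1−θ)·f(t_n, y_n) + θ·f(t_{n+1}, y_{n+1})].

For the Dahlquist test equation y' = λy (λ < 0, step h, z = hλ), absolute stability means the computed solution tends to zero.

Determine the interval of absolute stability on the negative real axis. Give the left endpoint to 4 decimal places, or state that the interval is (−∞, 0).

On y'=λy, z=hλ:
  y_{n+1} = y_n + z·[9/10·y_n + 1/10·y_{n+1}] ⇒ (1 − 1/10z)y_{n+1} = (1 + 9/10z)y_n
  ⇒ R(z) = (1 + 9/10z)/(1 − 1/10z).

Boundary: |R(x)|=1, x<0.
x=-0.97: |R|=0.1158
R=−1: 1+9/10x = −1+1/10x ⇒ -4/5x=2 ⇒ x=2/(-4/5)=-2.5000
Confirm numerically:
  x=-2.467: |R|=0.97882 <1
  x=-2.411: |R|=0.94263 <1
  x=-1.530: |R|=0.32697 <1
  x=-2.928: |R|=1.26485 >1
  x=-2.588: |R|=1.05593 >1
  x=-2.537: |R|=1.02361 >1
Stable set (-2.5000, 0).

(-2.5000, 0).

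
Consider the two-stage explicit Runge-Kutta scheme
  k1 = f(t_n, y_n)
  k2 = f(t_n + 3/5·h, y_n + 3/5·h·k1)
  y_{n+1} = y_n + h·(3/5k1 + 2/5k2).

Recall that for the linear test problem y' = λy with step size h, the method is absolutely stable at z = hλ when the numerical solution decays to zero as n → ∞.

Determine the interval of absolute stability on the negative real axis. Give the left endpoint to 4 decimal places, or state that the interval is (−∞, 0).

z∈(-4.1667,0).

With y'=λy (z=hλ):
  k1=λy_n ⇒ h·k1=z·y_n;  k2=λ(1+3/5z)y_n ⇒ h·k2=z(1+3/5z)y_n
  y_{n+1}/y_n = 1 + 3/5z + 2/5z(1+3/5z) = 1 + z + 6/25z²
  Hence R(z) = 1 + z + 6/25z².

Need |R(x)|<1, x<0.
x=-1.15: |R|=0.1674
R=1: x+6/25x²=0 ⇒ x=−25/6=-4.1667; min R=1−1/(4·6/25)=-0.0417>−1
Confirm numerically:
  x=-2.877: |R|=0.10951 <1
  x=-2.568: |R|=0.01471 <1
  x=-1.943: |R|=0.03694 <1
  x=-4.628: |R|=1.51241 >1
  x=-4.289: |R|=1.12593 >1
Stable set (-4.1667, 0).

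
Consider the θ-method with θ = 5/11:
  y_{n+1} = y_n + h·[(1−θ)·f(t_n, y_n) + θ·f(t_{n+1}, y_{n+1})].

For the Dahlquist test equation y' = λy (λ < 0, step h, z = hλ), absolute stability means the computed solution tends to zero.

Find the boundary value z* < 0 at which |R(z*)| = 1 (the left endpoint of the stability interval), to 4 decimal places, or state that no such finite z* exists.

left endpoint -22.0000.

Set f=λy, z=hλ:
  y_{n+1} = y_n + z·[6/11·y_n + 5/11·y_{n+1}] ⇒ (1 − 5/11z)y_{n+1} = (1 + 6/11z)y_n
  Hence R(z) = (1 + 6/11z)/(1 − 5/11z).

Boundary: |R(x)|=1, x<0.
x=-1.41: |R|=0.1407
R=−1: 1+6/11x = −1+5/11x ⇒ -1/11x=2 ⇒ x=2/(-1/11)=-22.0000
Confirm numerically:
  x=-14.653: |R|=0.91281 <1
  x=-10.890: |R|=0.83025 <1
  x=-10.153: |R|=0.80819 <1
  x=-22.469: |R|=1.00380 >1
  x=-22.258: |R|=1.00211 >1
Interval (-22.0000, 0).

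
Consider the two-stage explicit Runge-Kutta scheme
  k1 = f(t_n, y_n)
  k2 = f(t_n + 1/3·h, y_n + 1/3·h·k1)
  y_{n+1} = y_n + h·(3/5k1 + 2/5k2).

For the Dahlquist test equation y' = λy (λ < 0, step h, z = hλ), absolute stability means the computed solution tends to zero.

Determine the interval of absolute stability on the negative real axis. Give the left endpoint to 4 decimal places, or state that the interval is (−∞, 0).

z∈(-7.5000,0).

Test eqn y'=λy, z=hλ:
  k1=λy_n ⇒ h·k1=z·y_n;  k2=λ(1+1/3z)y_n ⇒ h·k2=z(1+1/3z)y_n
  y_{n+1}/y_n = 1 + 3/5z + 2/5z(1+1/3z) = 1 + z + 2/15z²
  ⇒ R(z) = 1 + z + 2/15z².

Boundary: |R(x)|=1, x<0.
x=-0.32: |R|=0.6937
R=1: x+2/15x²=0 ⇒ x=−15/2=-7.5000; min R=1−1/(4·2/15)=-0.8750>−1
Confirm numerically:
  x=-6.179: |R|=0.08833 <1
  x=-5.659: |R|=0.38910 <1
  x=-3.872: |R|=0.87302 <1
  x=-8.058: |R|=1.59952 >1
  x=-7.596: |R|=1.09723 >1
So |R|<1 on (-7.5000, 0).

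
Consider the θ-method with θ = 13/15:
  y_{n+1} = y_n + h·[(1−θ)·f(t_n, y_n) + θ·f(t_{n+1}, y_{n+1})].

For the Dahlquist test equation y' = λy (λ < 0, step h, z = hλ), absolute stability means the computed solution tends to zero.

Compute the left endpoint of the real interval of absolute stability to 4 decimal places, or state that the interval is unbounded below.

With y'=λy (z=hλ):
  y_{n+1} = y_n + z·[2/15·y_n + 13/15·y_{n+1}] ⇒ (1 − 13/15z)y_{n+1} = (1 + 2/15z)y_n
  so R(z) = (1 + 2/15z)/(1 − 13/15z).

Solve |R(x)|<1 on ℝ⁻.
x=-1.66: |R|=0.3193
x=-2: |R|=0.2683
x=-10: |R|=0.0345
x=-100: |R|=0.1407
θ=13/15≥1/2 ⇒ |1+2/15x|<|1−13/15x| ∀x<0 ⇒ interval (−∞,0).

(−∞, 0) — no finite endpoint.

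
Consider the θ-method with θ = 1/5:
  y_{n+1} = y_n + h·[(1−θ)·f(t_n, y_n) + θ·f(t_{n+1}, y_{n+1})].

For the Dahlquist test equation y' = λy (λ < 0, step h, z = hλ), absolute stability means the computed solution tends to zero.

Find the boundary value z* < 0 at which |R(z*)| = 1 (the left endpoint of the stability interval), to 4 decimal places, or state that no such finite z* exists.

On y'=λy, z=hλ:
  y_{n+1} = y_n + z·[4/5·y_n + 1/5·y_{n+1}] ⇒ (1 − 1/5z)y_{n+1} = (1 + 4/5z)y_n
  so R(z) = (1 + 4/5z)/(1 − 1/5z).

Find x<0 with |R(x)|<1.
x=-0.44: |R|=0.5956
R=−1: 1+4/5x = −1+1/5x ⇒ -3/5x=2 ⇒ x=2/(-3/5)=-3.3333
Confirm numerically:
  x=-3.082: |R|=0.90671 <1
  x=-2.568: |R|=0.69662 <1
  x=-2.528: |R|=0.67906 <1
  x=-1.348: |R|=0.06175 <1
  x=-3.785: |R|=1.15424 >1
  x=-3.532: |R|=1.06985 >1
Stable set (-3.3333, 0).

z* = -3.3333.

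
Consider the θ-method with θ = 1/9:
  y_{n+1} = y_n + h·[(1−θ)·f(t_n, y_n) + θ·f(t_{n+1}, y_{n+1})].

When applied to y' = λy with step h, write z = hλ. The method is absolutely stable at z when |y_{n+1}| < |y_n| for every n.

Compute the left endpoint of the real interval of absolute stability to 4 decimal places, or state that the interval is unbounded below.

z* = -2.5714.

Set f=λy, z=hλ:
  y_{n+1} = y_n + z·[8/9·y_n + 1/9·y_{n+1}] ⇒ (1 − 1/9z)y_{n+1} = (1 + 8/9z)y_n
  Hence R(z) = (1 + 8/9z)/(1 − 1/9z).

Solve |R(x)|<1 on ℝ⁻.
x=-1.17: |R|=0.0354
R=−1: 1+8/9x = −1+1/9x ⇒ -7/9x=2 ⇒ x=2/(-7/9)=-2.5714
Confirm numerically:
  x=-2.007: |R|=0.64105 <1
  x=-1.688: |R|=0.42141 <1
  x=-1.078: |R|=0.03731 <1
  x=-2.980: |R|=1.23873 >1
  x=-2.777: |R|=1.12219 >1
  x=-2.665: |R|=1.05615 >1
Stable set (-2.5714, 0).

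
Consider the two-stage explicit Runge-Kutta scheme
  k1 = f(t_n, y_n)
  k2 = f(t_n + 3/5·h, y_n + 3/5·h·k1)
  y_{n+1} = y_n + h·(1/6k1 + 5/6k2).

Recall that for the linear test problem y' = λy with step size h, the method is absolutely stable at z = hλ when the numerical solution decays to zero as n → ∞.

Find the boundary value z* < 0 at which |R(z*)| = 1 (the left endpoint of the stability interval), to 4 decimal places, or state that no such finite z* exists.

left endpoint -2.0000.

Test eqn y'=λy, z=hλ:
  k1=λy_n ⇒ h·k1=z·y_n;  k2=λ(1+3/5z)y_n ⇒ h·k2=z(1+3/5z)y_n
  y_{n+1}/y_n = 1 + 1/6z + 5/6z(1+3/5z) = 1 + z + 1/2z²
  R(z) = 1 + z + 1/2z².

Boundary: |R(x)|=1, x<0.
x=-0.73: |R|=0.5364
R=1: x+1/2x²=0 ⇒ x=−2=-2.0000; min R=1−1/(4·1/2)=0.5000>−1
Confirm numerically:
  x=-1.099: |R|=0.50490 <1
  x=-1.024: |R|=0.50029 <1
  x=-0.914: |R|=0.50370 <1
  x=-2.559: |R|=1.71524 >1
  x=-2.356: |R|=1.41937 >1
Stable set (-2.0000, 0).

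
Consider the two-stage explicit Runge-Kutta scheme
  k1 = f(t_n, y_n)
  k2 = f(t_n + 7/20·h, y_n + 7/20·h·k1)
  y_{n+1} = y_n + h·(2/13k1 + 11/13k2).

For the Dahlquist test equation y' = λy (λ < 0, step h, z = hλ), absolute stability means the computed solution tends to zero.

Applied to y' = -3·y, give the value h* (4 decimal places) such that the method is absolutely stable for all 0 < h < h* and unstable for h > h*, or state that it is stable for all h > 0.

(-3.3766,0); λ=-3 ⇒ h* = (260/77)/3 = 1.1255.

Set f=λy, z=hλ:
  k1=λy_n ⇒ h·k1=z·y_n;  k2=λ(1+7/20z)y_n ⇒ h·k2=z(1+7/20z)y_n
  y_{n+1}/y_n = 1 + 2/13z + 11/13z(1+7/20z) = 1 + z + 77/260z²
  Hence R(z) = 1 + z + 77/260z².

Need |R(x)|<1, x<0.
x=-0.32: |R|=0.7103
R=1: x+77/260x²=0 ⇒ x=−260/77=-3.3766; min R=1−1/(4·77/260)=0.1558>−1
Confirm numerically:
  x=-2.415: |R|=0.31224 <1
  x=-2.314: |R|=0.27178 <1
  x=-1.914: |R|=0.17093 <1
  x=-1.777: |R|=0.15817 <1
  x=-3.827: |R|=1.51045 >1
  x=-3.661: |R|=1.30833 >1
  x=-3.606: |R|=1.24496 >1
So |R|<1 on (-3.3766, 0).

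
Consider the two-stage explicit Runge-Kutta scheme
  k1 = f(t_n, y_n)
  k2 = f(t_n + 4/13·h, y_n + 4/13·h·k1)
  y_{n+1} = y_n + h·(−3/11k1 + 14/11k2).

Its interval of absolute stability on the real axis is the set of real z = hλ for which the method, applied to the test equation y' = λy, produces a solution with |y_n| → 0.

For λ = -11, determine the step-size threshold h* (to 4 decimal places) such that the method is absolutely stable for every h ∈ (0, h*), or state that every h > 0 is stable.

(-2.5536,0); λ=-11 ⇒ h* = (143/56)/11 = 0.2321.

Test eqn y'=λy, z=hλ:
  k1=λy_n ⇒ h·k1=z·y_n;  k2=λ(1+4/13z)y_n ⇒ h·k2=z(1+4/13z)y_n
  y_{n+1}/y_n = 1 − 3/11z + 14/11z(1+4/13z) = 1 + z + 56/143z²
  ⇒ R(z) = 1 + z + 56/143z².

Solve |R(x)|<1 on ℝ⁻.
x=-1.08: |R|=0.3768
R=1: x+56/143x²=0 ⇒ x=−143/56=-2.5536; min R=1−1/(4·56/143)=0.3616>−1
Confirm numerically:
  x=-2.108: |R|=0.63218 <1
  x=-2.101: |R|=0.62764 <1
  x=-1.906: |R|=0.51665 <1
  x=-3.124: |R|=1.69785 >1
  x=-2.886: |R|=1.37570 >1
Interval (-2.5536, 0).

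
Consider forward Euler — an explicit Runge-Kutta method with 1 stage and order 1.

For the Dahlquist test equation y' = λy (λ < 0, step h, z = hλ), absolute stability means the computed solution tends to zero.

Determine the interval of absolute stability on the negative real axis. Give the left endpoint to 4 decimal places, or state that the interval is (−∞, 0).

z∈(-2.0000,0).

With y'=λy (z=hλ):
  order 1, 1-stage ⇒ R(z)=1+z
  (e.g. R(-0.98)=0.02000, |R|=0.02000)

Solve |R(x)|<1 on ℝ⁻.
x=-0.98: |R|=0.0200
|R(-2.28)|=1.2800 |R(-1.52)|=0.5200 |R(-1.28)|=0.2800
Bisect:
  x_lo=-2.8976 |R|=1.8976  x_hi=-0.1890 |R|=0.8110
  mid=-1.54332 |R|=0.54332 →hi
  mid=-2.22048 |R|=1.22048 →lo
  mid=-1.88190 |R|=0.88190 →hi
  mid=-2.05119 |R|=1.05119 →lo
  mid=-1.96654 |R|=0.96654 →hi
  mid=-2.00887 |R|=1.00887 →lo
  mid=-1.98771 |R|=0.98771 →hi
  mid=-1.99829 |R|=0.99829 →hi
  mid=-2.00358 |R|=1.00358 →lo
  mid=-2.00093 |R|=1.00093 →lo
  ...
  [-2.00011,-1.99994] ⇒ x*=-2.0000
Stable set (-2.0000, 0).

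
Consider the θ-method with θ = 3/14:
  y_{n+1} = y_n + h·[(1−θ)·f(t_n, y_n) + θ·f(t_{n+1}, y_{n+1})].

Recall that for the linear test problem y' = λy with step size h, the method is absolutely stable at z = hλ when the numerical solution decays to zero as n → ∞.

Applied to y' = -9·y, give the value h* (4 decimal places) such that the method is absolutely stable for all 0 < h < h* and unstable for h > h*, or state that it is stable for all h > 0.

With y'=λy (z=hλ):
  y_{n+1} = y_n + z·[11/14·y_n + 3/14·y_{n+1}] ⇒ (1 − 3/14z)y_{n+1} = (1 + 11/14z)y_n
  so R(z) = (1 + 11/14z)/(1 − 3/14z).

Boundary: |R(x)|=1, x<0.
x=-0.45: |R|=0.5896
R=−1: 1+11/14x = −1+3/14x ⇒ -4/7x=2 ⇒ x=2/(-4/7)=-3.5000
Confirm numerically:
  x=-3.226: |R|=0.90742 <1
  x=-3.131: |R|=0.87381 <1
  x=-2.375: |R|=0.57396 <1
  x=-2.047: |R|=0.42287 <1
  x=-4.018: |R|=1.15905 >1
  x=-3.756: |R|=1.08105 >1
Stable set (-3.5000, 0).

(-3.5000,0); λ=-9 ⇒ h* = (7/2)/9 = 0.3889.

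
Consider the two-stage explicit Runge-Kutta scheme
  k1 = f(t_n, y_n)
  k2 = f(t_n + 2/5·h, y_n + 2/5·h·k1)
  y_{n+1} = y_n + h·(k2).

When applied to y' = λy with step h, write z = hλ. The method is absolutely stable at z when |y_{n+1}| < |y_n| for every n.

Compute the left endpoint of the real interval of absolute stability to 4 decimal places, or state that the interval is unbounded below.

left endpoint -2.5000.

Test eqn y'=λy, z=hλ:
  k1=λy_n ⇒ h·k1=z·y_n;  k2=λ(1+2/5z)y_n ⇒ h·k2=z(1+2/5z)y_n
  y_{n+1}/y_n = 1 + z(1+2/5z) = 1 + z + 2/5z²
  Hence R(z) = 1 + z + 2/5z².

Find x<0 with |R(x)|<1.
x=-0.41: |R|=0.6572
R=1: x+2/5x²=0 ⇒ x=−5/2=-2.5000; min R=1−1/(4·2/5)=0.3750>−1
Confirm numerically:
  x=-2.265: |R|=0.78709 <1
  x=-2.073: |R|=0.64593 <1
  x=-1.942: |R|=0.56655 <1
  x=-2.944: |R|=1.52285 >1
  x=-2.901: |R|=1.46532 >1
  x=-2.595: |R|=1.09861 >1
So |R|<1 on (-2.5000, 0).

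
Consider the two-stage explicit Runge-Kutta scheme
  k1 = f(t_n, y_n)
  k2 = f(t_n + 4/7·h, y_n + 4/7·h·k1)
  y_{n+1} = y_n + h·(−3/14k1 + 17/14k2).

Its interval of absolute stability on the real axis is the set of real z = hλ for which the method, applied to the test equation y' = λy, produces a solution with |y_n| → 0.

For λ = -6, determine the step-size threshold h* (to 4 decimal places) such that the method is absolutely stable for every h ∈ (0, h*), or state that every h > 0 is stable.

On y'=λy, z=hλ:
  k1=λy_n ⇒ h·k1=z·y_n;  k2=λ(1+4/7z)y_n ⇒ h·k2=z(1+4/7z)y_n
  y_{n+1}/y_n = 1 − 3/14z + 17/14z(1+4/7z) = 1 + z + 34/49z²
  R(z) = 1 + z + 34/49z².

Find x<0 with |R(x)|<1.
x=-1.3: |R|=0.8727
R=1: x+34/49x²=0 ⇒ x=−49/34=-1.4412; min R=1−1/(4·34/49)=0.6397>−1
Confirm numerically:
  x=-1.136: |R|=0.75945 <1
  x=-1.021: |R|=0.70233 <1
  x=-0.844: |R|=0.65027 <1
  x=-0.726: |R|=0.63973 <1
  x=-2.016: |R|=1.80410 >1
  x=-1.876: |R|=1.56602 >1
  x=-1.770: |R|=1.40385 >1
Interval (-1.4412, 0).

(-1.4412,0); λ=-6 ⇒ h* = (49/34)/6 = 0.2402.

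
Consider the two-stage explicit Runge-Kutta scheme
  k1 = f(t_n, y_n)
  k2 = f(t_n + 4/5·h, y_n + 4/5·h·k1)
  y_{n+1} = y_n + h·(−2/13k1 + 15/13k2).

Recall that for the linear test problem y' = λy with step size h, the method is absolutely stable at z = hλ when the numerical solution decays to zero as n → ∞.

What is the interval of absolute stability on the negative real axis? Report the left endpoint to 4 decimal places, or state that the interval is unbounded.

With y'=λy (z=hλ):
  k1=λy_n ⇒ h·k1=z·y_n;  k2=λ(1+4/5z)y_n ⇒ h·k2=z(1+4/5z)y_n
  y_{n+1}/y_n = 1 − 2/13z + 15/13z(1+4/5z) = 1 + z + 12/13z²
  ⇒ R(z) = 1 + z + 12/13z².

Solve |R(x)|<1 on ℝ⁻.
x=-1.22: |R|=1.1539
R=1: x+12/13x²=0 ⇒ x=−13/12=-1.0833; min R=1−1/(4·12/13)=0.7292>−1
Confirm numerically:
  x=-0.849: |R|=0.81635 <1
  x=-0.725: |R|=0.76019 <1
  x=-0.709: |R|=0.75501 <1
  x=-0.489: |R|=0.73173 <1
  x=-1.568: |R|=1.70150 >1
  x=-1.520: |R|=1.61268 >1
  x=-1.217: |R|=1.15016 >1
Stable set (-1.0833, 0).

z∈(-1.0833,0).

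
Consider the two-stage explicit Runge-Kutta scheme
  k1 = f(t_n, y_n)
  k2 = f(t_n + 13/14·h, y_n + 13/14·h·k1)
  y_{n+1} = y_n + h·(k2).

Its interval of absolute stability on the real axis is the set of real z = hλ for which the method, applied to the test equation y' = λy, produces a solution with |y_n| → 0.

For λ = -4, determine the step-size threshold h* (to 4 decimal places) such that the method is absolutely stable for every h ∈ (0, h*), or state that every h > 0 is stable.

(-1.0769,0); λ=-4 ⇒ h* = (14/13)/4 = 0.2692.

With y'=λy (z=hλ):
  k1=λy_n ⇒ h·k1=z·y_n;  k2=λ(1+13/14z)y_n ⇒ h·k2=z(1+13/14z)y_n
  y_{n+1}/y_n = 1 + z(1+13/14z) = 1 + z + 13/14z²
  R(z) = 1 + z + 13/14z².

Boundary: |R(x)|=1, x<0.
x=-0.84: |R|=0.8152
R=1: x+13/14x²=0 ⇒ x=−14/13=-1.0769; min R=1−1/(4·13/14)=0.7308>−1
Confirm numerically:
  x=-0.615: |R|=0.73621 <1
  x=-0.591: |R|=0.73333 <1
  x=-0.555: |R|=0.73102 <1
  x=-0.545: |R|=0.73081 <1
  x=-1.640: |R|=1.85749 >1
  x=-1.504: |R|=1.59644 >1
  x=-1.442: |R|=1.48884 >1
Interval (-1.0769, 0).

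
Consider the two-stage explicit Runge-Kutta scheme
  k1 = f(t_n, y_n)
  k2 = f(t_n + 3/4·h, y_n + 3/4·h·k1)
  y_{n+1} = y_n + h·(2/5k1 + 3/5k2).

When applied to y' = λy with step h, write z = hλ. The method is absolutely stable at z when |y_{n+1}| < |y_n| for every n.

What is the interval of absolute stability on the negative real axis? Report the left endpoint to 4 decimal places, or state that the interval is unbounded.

Test eqn y'=λy, z=hλ:
  k1=λy_n ⇒ h·k1=z·y_n;  k2=λ(1+3/4z)y_n ⇒ h·k2=z(1+3/4z)y_n
  y_{n+1}/y_n = 1 + 2/5z + 3/5z(1+3/4z) = 1 + z + 9/20z²
  Hence R(z) = 1 + z + 9/20z².

Need |R(x)|<1, x<0.
x=-1.18: |R|=0.4466
R=1: x+9/20x²=0 ⇒ x=−20/9=-2.2222; min R=1−1/(4·9/20)=0.4444>−1
Confirm numerically:
  x=-2.092: |R|=0.87741 <1
  x=-1.287: |R|=0.45837 <1
  x=-1.220: |R|=0.44978 <1
  x=-2.382: |R|=1.17127 >1
  x=-2.365: |R|=1.15195 >1
Stable set (-2.2222, 0).

(-2.2222, 0).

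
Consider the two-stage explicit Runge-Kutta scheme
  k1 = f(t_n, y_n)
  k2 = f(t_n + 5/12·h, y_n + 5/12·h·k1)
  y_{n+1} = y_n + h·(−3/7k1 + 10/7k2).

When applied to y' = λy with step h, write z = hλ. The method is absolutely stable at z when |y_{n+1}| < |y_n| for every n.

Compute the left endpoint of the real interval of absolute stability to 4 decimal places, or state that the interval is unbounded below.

With y'=λy (z=hλ):
  k1=λy_n ⇒ h·k1=z·y_n;  k2=λ(1+5/12z)y_n ⇒ h·k2=z(1+5/12z)y_n
  y_{n+1}/y_n = 1 − 3/7z + 10/7z(1+5/12z) = 1 + z + 25/42z²
  ⇒ R(z) = 1 + z + 25/42z².

Boundary: |R(x)|=1, x<0.
x=-0.6: |R|=0.6143
R=1: x+25/42x²=0 ⇒ x=−42/25=-1.6800; min R=1−1/(4·25/42)=0.5800>−1
Confirm numerically:
  x=-1.230: |R|=0.67054 <1
  x=-0.807: |R|=0.58065 <1
  x=-0.802: |R|=0.58086 <1
  x=-2.073: |R|=1.48493 >1
  x=-1.907: |R|=1.25767 >1
  x=-1.891: |R|=1.23750 >1
Interval (-1.6800, 0).

left endpoint -1.6800.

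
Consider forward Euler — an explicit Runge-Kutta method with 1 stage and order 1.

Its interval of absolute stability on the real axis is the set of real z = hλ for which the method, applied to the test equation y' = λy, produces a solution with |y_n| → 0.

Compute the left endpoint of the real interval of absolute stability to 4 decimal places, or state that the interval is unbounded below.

z* = -2.0000.

With y'=λy (z=hλ):
  order 1, 1-stage ⇒ R(z)=1+z
  (e.g. R(-0.69)=0.31000, |R|=0.31000)

Need |R(x)|<1, x<0.
x=-0.69: |R|=0.3100
|R(-1.27)|=0.2700 |R(-1.25)|=0.2500 |R(-1.1)|=0.1000
Bisect:
  x_lo=-2.6490 |R|=1.6490  x_hi=-0.3310 |R|=0.6690
  mid=-1.49002 |R|=0.49002 →hi
  mid=-2.06953 |R|=1.06953 →lo
  mid=-1.77978 |R|=0.77978 →hi
  mid=-1.92465 |R|=0.92465 →hi
  mid=-1.99709 |R|=0.99709 →hi
  mid=-2.03331 |R|=1.03331 →lo
  mid=-2.01520 |R|=1.01520 →lo
  mid=-2.00615 |R|=1.00615 →lo
  mid=-2.00162 |R|=1.00162 →lo
  ...
  [-2.00006,-1.99992] ⇒ x*=-2.0000
Stable set (-2.0000, 0).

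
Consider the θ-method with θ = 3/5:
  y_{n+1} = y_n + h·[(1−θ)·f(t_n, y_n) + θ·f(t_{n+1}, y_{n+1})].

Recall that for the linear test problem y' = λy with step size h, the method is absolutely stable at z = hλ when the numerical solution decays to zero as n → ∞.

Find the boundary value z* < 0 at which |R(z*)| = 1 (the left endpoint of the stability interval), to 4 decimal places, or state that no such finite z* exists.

Set f=λy, z=hλ:
  y_{n+1} = y_n + z·[2/5·y_n + 3/5·y_{n+1}] ⇒ (1 − 3/5z)y_{n+1} = (1 + 2/5z)y_n
  R(z) = (1 + 2/5z)/(1 − 3/5z).

Boundary: |R(x)|=1, x<0.
x=-0.93: |R|=0.4031
x=-2: |R|=0.0909
x=-10: |R|=0.4286
x=-100: |R|=0.6393
θ=3/5≥1/2 ⇒ |1+2/5x|<|1−3/5x| ∀x<0 ⇒ unbounded interval.

interval (−∞, 0).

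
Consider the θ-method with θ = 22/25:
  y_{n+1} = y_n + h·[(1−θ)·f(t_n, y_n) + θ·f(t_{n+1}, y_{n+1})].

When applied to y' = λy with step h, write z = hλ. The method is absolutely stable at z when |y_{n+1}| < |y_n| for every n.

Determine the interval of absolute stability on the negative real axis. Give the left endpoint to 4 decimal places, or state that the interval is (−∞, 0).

With y'=λy (z=hλ):
  y_{n+1} = y_n + z·[3/25·y_n + 22/25·y_{n+1}] ⇒ (1 − 22/25z)y_{n+1} = (1 + 3/25z)y_n
  so R(z) = (1 + 3/25z)/(1 − 22/25z).

Boundary: |R(x)|=1, x<0.
x=-0.84: |R|=0.5170
x=-2: |R|=0.2754
x=-10: |R|=0.0204
x=-100: |R|=0.1236
θ=22/25≥1/2 ⇒ |1+3/25x|<|1−22/25x| ∀x<0 ⇒ stable on all of ℝ⁻.

(−∞, 0) — no finite endpoint.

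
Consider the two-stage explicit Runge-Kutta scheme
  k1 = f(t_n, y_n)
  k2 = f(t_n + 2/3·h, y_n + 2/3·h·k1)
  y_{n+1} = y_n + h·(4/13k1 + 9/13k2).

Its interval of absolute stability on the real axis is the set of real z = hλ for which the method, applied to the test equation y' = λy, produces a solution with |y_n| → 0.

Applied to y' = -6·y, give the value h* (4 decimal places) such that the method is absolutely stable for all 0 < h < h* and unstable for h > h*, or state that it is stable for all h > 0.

With y'=λy (z=hλ):
  k1=λy_n ⇒ h·k1=z·y_n;  k2=λ(1+2/3z)y_n ⇒ h·k2=z(1+2/3z)y_n
  y_{n+1}/y_n = 1 + 4/13z + 9/13z(1+2/3z) = 1 + z + 6/13z²
  R(z) = 1 + z + 6/13z².

Solve |R(x)|<1 on ℝ⁻.
x=-1.57: |R|=0.5676
R=1: x+6/13x²=0 ⇒ x=−13/6=-2.1667; min R=1−1/(4·6/13)=0.4583>−1
Confirm numerically:
  x=-1.697: |R|=0.63214 <1
  x=-1.427: |R|=0.51284 <1
  x=-1.354: |R|=0.49215 <1
  x=-1.262: |R|=0.47307 <1
  x=-2.763: |R|=1.76046 >1
  x=-2.692: |R|=1.65271 >1
  x=-2.689: |R|=1.64826 >1
Interval (-2.1667, 0).

(-2.1667,0); λ=-6 ⇒ h* = (13/6)/6 = 0.3611.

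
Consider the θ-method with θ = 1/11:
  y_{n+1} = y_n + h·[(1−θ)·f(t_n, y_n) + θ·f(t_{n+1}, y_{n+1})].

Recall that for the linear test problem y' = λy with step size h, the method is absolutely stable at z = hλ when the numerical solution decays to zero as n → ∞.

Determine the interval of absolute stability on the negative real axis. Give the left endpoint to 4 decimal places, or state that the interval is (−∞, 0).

(-2.4444, 0).

Set f=λy, z=hλ:
  y_{n+1} = y_n + z·[10/11·y_n + 1/11·y_{n+1}] ⇒ (1 − 1/11z)y_{n+1} = (1 + 10/11z)y_n
  ⇒ R(z) = (1 + 10/11z)/(1 − 1/11z).

Solve |R(x)|<1 on ℝ⁻.
x=-1.77: |R|=0.5247
R=−1: 1+10/11x = −1+1/11x ⇒ -9/11x=2 ⇒ x=2/(-9/11)=-2.4444
Confirm numerically:
  x=-2.224: |R|=0.84997 <1
  x=-2.014: |R|=0.70232 <1
  x=-1.397: |R|=0.23957 <1
  x=-2.737: |R|=1.19167 >1
  x=-2.540: |R|=1.06352 >1
  x=-2.494: |R|=1.03305 >1
So |R|<1 on (-2.4444, 0).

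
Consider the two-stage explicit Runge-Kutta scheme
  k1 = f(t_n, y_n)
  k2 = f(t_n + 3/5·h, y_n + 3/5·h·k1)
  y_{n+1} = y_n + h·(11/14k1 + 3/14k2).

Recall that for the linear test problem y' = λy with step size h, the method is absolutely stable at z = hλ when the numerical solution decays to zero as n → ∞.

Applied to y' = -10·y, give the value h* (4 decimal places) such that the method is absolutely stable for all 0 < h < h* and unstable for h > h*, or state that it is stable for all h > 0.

With y'=λy (z=hλ):
  k1=λy_n ⇒ h·k1=z·y_n;  k2=λ(1+3/5z)y_n ⇒ h·k2=z(1+3/5z)y_n
  y_{n+1}/y_n = 1 + 11/14z + 3/14z(1+3/5z) = 1 + z + 9/70z²
  ⇒ R(z) = 1 + z + 9/70z².

Solve |R(x)|<1 on ℝ⁻.
x=-1.25: |R|=0.0491
R=1: x+9/70x²=0 ⇒ x=−70/9=-7.7778; min R=1−1/(4·9/70)=-0.9444>−1
Confirm numerically:
  x=-7.542: |R|=0.77137 <1
  x=-5.845: |R|=0.45248 <1
  x=-5.263: |R|=0.70168 <1
  x=-3.125: |R|=0.86942 <1
  x=-8.245: |R|=1.49529 >1
  x=-7.964: |R|=1.19068 >1
  x=-7.831: |R|=1.05359 >1
So |R|<1 on (-7.7778, 0).

(-7.7778,0); λ=-10 ⇒ h* = (70/9)/10 = 0.7778.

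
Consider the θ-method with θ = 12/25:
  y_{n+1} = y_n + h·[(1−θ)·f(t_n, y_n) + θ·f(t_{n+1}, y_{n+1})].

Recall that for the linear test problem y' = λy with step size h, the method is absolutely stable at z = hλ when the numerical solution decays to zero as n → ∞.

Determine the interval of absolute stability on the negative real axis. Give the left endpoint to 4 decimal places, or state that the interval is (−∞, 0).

(-50.0000, 0).

Test eqn y'=λy, z=hλ:
  y_{n+1} = y_n + z·[13/25·y_n + 12/25·y_{n+1}] ⇒ (1 − 12/25z)y_{n+1} = (1 + 13/25z)y_n
  R(z) = (1 + 13/25z)/(1 − 12/25z).

Boundary: |R(x)|=1, x<0.
x=-1.52: |R|=0.1212
R=−1: 1+13/25x = −1+12/25x ⇒ -1/25x=2 ⇒ x=2/(-1/25)=-50.0000
Confirm numerically:
  x=-39.444: |R|=0.97882 <1
  x=-36.262: |R|=0.97014 <1
  x=-20.718: |R|=0.89298 <1
  x=-50.321: |R|=1.00051 >1
  x=-50.266: |R|=1.00042 >1
So |R|<1 on (-50.0000, 0).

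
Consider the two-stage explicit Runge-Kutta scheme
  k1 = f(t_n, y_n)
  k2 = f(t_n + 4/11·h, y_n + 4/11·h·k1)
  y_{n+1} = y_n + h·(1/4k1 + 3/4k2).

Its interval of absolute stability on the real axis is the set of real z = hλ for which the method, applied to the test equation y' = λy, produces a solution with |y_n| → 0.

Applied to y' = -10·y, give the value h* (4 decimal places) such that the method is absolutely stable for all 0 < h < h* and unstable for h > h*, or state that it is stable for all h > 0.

Test eqn y'=λy, z=hλ:
  k1=λy_n ⇒ h·k1=z·y_n;  k2=λ(1+4/11z)y_n ⇒ h·k2=z(1+4/11z)y_n
  y_{n+1}/y_n = 1 + 1/4z + 3/4z(1+4/11z) = 1 + z + 3/11z²
  so R(z) = 1 + z + 3/11z².

Solve |R(x)|<1 on ℝ⁻.
x=-0.7: |R|=0.4336
R=1: x+3/11x²=0 ⇒ x=−11/3=-3.6667; min R=1−1/(4·3/11)=0.0833>−1
Confirm numerically:
  x=-3.131: |R|=0.54259 <1
  x=-2.839: |R|=0.35916 <1
  x=-2.769: |R|=0.32210 <1
  x=-2.035: |R|=0.09442 <1
  x=-4.160: |R|=1.55971 >1
  x=-4.057: |R|=1.43189 >1
Interval (-3.6667, 0).

(-3.6667,0); λ=-10 ⇒ h* = (11/3)/10 = 0.3667.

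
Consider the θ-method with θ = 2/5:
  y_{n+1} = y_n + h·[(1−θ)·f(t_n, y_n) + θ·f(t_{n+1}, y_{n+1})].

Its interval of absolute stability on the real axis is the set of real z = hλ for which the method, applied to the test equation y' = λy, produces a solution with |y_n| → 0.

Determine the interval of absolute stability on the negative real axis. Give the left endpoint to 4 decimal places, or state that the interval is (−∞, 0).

z∈(-10.0000,0).

On y'=λy, z=hλ:
  y_{n+1} = y_n + z·[3/5·y_n + 2/5·y_{n+1}] ⇒ (1 − 2/5z)y_{n+1} = (1 + 3/5z)y_n
  R(z) = (1 + 3/5z)/(1 − 2/5z).

Need |R(x)|<1, x<0.
x=-0.32: |R|=0.7163
R=−1: 1+3/5x = −1+2/5x ⇒ -1/5x=2 ⇒ x=2/(-1/5)=-10.0000
Confirm numerically:
  x=-8.833: |R|=0.94851 <1
  x=-6.551: |R|=0.80947 <1
  x=-6.148: |R|=0.77729 <1
  x=-4.263: |R|=0.57585 <1
  x=-10.563: |R|=1.02155 >1
  x=-10.350: |R|=1.01362 >1
Stable set (-10.0000, 0).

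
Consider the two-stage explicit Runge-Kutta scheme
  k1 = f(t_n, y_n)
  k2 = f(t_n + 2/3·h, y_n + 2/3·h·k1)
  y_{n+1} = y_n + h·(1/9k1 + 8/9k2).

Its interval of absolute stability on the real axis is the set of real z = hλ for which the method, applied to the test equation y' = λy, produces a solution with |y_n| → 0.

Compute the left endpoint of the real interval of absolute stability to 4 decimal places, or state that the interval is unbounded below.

z* = -1.6875.

Set f=λy, z=hλ:
  k1=λy_n ⇒ h·k1=z·y_n;  k2=λ(1+2/3z)y_n ⇒ h·k2=z(1+2/3z)y_n
  y_{n+1}/y_n = 1 + 1/9z + 8/9z(1+2/3z) = 1 + z + 16/27z²
  R(z) = 1 + z + 16/27z².

Solve |R(x)|<1 on ℝ⁻.
x=-0.73: |R|=0.5858
R=1: x+16/27x²=0 ⇒ x=−27/16=-1.6875; min R=1−1/(4·16/27)=0.5781>−1
Confirm numerically:
  x=-1.497: |R|=0.83101 <1
  x=-1.246: |R|=0.67401 <1
  x=-0.736: |R|=0.58501 <1
  x=-2.203: |R|=1.67298 >1
  x=-1.829: |R|=1.15337 >1
  x=-1.742: |R|=1.05626 >1
So |R|<1 on (-1.6875, 0).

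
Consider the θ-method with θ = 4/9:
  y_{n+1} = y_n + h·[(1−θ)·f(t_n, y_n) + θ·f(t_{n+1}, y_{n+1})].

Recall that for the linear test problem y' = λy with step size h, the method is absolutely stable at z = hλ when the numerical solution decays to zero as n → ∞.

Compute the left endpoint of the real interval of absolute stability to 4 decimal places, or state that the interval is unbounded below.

With y'=λy (z=hλ):
  y_{n+1} = y_n + z·[5/9·y_n + 4/9·y_{n+1}] ⇒ (1 − 4/9z)y_{n+1} = (1 + 5/9z)y_n
  ⇒ R(z) = (1 + 5/9z)/(1 − 4/9z).

Solve |R(x)|<1 on ℝ⁻.
x=-1.58: |R|=0.0718
R=−1: 1+5/9x = −1+4/9x ⇒ -1/9x=2 ⇒ x=2/(-1/9)=-18.0000
Confirm numerically:
  x=-10.062: |R|=0.83882 <1
  x=-8.702: |R|=0.78776 <1
  x=-7.771: |R|=0.74481 <1
  x=-18.486: |R|=1.00586 >1
  x=-18.125: |R|=1.00153 >1
Stable set (-18.0000, 0).

z* = -18.0000.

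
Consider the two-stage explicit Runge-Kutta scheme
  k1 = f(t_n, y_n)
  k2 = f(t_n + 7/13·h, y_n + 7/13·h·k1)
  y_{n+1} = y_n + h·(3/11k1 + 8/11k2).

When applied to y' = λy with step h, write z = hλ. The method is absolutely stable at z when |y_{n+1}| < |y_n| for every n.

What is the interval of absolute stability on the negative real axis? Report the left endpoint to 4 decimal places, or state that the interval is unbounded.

z∈(-2.5536,0).

Test eqn y'=λy, z=hλ:
  k1=λy_n ⇒ h·k1=z·y_n;  k2=λ(1+7/13z)y_n ⇒ h·k2=z(1+7/13z)y_n
  y_{n+1}/y_n = 1 + 3/11z + 8/11z(1+7/13z) = 1 + z + 56/143z²
  R(z) = 1 + z + 56/143z².

Find x<0 with |R(x)|<1.
x=-1.27: |R|=0.3616
R=1: x+56/143x²=0 ⇒ x=−143/56=-2.5536; min R=1−1/(4·56/143)=0.3616>−1
Confirm numerically:
  x=-1.882: |R|=0.50505 <1
  x=-1.870: |R|=0.49942 <1
  x=-1.330: |R|=0.36272 <1
  x=-3.120: |R|=1.69207 >1
  x=-2.603: |R|=1.05039 >1
Interval (-2.5536, 0).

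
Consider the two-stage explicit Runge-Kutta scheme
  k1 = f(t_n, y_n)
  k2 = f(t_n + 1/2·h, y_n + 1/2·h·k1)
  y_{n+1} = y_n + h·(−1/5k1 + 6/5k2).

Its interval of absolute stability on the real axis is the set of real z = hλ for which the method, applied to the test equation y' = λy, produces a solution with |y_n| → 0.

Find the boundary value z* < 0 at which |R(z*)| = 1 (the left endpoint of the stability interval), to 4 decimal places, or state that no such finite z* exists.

z* = -1.6667.

Test eqn y'=λy, z=hλ:
  k1=λy_n ⇒ h·k1=z·y_n;  k2=λ(1+1/2z)y_n ⇒ h·k2=z(1+1/2z)y_n
  y_{n+1}/y_n = 1 − 1/5z + 6/5z(1+1/2z) = 1 + z + 3/5z²
  R(z) = 1 + z + 3/5z².

Need |R(x)|<1, x<0.
x=-1.38: |R|=0.7626
R=1: x+3/5x²=0 ⇒ x=−5/3=-1.6667; min R=1−1/(4·3/5)=0.5833>−1
Confirm numerically:
  x=-1.112: |R|=0.62993 <1
  x=-0.982: |R|=0.59659 <1
  x=-0.764: |R|=0.58622 <1
  x=-0.727: |R|=0.59012 <1
  x=-2.039: |R|=1.45551 >1
  x=-1.913: |R|=1.28274 >1
  x=-1.887: |R|=1.24946 >1
Interval (-1.6667, 0).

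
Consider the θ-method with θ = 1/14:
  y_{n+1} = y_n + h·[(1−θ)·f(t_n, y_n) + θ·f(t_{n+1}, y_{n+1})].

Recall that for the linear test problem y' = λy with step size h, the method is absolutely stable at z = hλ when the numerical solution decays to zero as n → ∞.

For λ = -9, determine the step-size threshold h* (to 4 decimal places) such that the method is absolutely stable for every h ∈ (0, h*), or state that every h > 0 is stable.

(-2.3333,0); λ=-9 ⇒ h* = (7/3)/9 = 0.2593.

With y'=λy (z=hλ):
  y_{n+1} = y_n + z·[13/14·y_n + 1/14·y_{n+1}] ⇒ (1 − 1/14z)y_{n+1} = (1 + 13/14z)y_n
  Hence R(z) = (1 + 13/14z)/(1 − 1/14z).

Need |R(x)|<1, x<0.
x=-0.91: |R|=0.1455
R=−1: 1+13/14x = −1+1/14x ⇒ -6/7x=2 ⇒ x=2/(-6/7)=-2.3333
Confirm numerically:
  x=-2.139: |R|=0.85551 <1
  x=-2.081: |R|=0.81170 <1
  x=-1.883: |R|=0.65976 <1
  x=-1.390: |R|=0.26446 <1
  x=-2.621: |R|=1.20769 >1
  x=-2.415: |R|=1.05970 >1
Interval (-2.3333, 0).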